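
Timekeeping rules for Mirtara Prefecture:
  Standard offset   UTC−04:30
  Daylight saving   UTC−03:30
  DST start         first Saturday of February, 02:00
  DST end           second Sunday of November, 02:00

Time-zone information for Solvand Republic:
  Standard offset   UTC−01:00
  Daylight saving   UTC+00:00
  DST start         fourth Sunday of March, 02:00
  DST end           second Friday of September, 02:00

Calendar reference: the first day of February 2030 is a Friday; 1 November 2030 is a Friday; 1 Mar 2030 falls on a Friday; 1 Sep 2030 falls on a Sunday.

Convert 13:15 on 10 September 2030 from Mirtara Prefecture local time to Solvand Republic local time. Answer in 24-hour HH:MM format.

16:45

1 February 2030 is a Friday, so the first Saturday is February 2.
1 November 2030 is a Friday, so the first Sunday is November 3 and the second is November 10.
10 September 2030 falls between 2 February and 10 November, so daylight saving is in effect and Mirtara Prefecture is at UTC−03:30.
13:15 Mirtara Prefecture + 3h30m = 16:45 UTC.
1 March 2030 is a Friday, so the first Sunday is March 3 and the fourth is March 24.
1 September 2030 is a Sunday, so the first Friday is September 6 and the second is September 13.
At the standard offset (UTC−01:00), 16:45 UTC − 1h = 15:45 Solvand Republic standard time.
The standard-time date in Solvand Republic, 10 September 2030, lies within the daylight-saving period (24 March – 13 September), so Solvand Republic is on daylight time, UTC+00:00.
16:45 UTC + 0h = 16:45 Solvand Republic.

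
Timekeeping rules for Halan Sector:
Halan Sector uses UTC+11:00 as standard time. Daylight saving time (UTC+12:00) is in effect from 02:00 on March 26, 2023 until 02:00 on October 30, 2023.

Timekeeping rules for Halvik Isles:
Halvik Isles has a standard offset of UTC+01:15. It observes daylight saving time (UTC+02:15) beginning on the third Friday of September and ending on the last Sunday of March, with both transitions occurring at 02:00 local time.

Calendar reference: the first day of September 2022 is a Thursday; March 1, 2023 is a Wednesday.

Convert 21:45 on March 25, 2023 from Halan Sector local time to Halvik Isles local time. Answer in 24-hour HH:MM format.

13:00

March 25, 2023 is outside the daylight-saving period (26 March – 30 October), so Halan Sector is on standard time, UTC+11:00.
21:45 Halan Sector − 11h = 10:45 UTC.
1 September 2022 is a Thursday, so the first Friday is September 2 and the third is September 16.
1 March 2023 is a Wednesday, so Sundays fall on 5, 12, 19, 26; the last is March 26.
At the standard offset (UTC+01:15), 10:45 UTC + 1h15m = 12:00 Halvik Isles standard time.
The standard-time date in Halvik Isles, March 25, 2023, falls between 16 September 2022 and 26 March 2023, so daylight saving is in effect and Halvik Isles is at UTC+02:15.
10:45 UTC + 2h15m = 13:00 Halvik Isles.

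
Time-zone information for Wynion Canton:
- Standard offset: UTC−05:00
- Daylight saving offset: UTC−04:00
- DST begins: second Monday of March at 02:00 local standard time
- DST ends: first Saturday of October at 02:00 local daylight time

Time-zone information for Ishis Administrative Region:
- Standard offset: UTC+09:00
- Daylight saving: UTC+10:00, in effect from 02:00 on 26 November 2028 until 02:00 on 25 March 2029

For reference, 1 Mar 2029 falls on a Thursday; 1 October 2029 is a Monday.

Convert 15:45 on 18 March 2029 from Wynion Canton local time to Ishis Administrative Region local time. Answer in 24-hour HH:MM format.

05:45

1 March 2029 is a Thursday, so the first Monday is March 5 and the second is March 12.
1 October 2029 is a Monday, so the first Saturday is October 6.
Daylight saving runs 12 March – 6 October; 18 March 2029 is inside that window, so Wynion Canton is at UTC−04:00.
15:45 Wynion Canton + 4h = 19:45 UTC.
At the standard offset (UTC+09:00), 19:45 UTC + 9h = 04:45 Ishis Administrative Region standard time (rolling into the next day, 19 March 2029).
The standard-time date in Ishis Administrative Region, 19 March 2029, falls between 26 November 2028 and 25 March 2029, so daylight saving is in effect and Ishis Administrative Region is at UTC+10:00.
19:45 UTC + 10h = 05:45 Ishis Administrative Region (rolling into the next day, 19 March 2029).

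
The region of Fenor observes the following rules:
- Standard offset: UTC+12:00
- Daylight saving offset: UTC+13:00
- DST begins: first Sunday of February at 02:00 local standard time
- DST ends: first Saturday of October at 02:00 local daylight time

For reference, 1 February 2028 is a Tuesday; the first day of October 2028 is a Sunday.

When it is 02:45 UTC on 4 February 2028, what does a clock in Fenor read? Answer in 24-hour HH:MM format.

14:45

1 February 2028 is a Tuesday, so the first Sunday is February 6.
1 October 2028 is a Sunday, so the first Saturday is October 7.
At the standard offset (UTC+12:00), 02:45 UTC + 12h = 14:45 Fenor standard time.
The standard-time date in Fenor, 4 February 2028, does not fall between 6 February and 7 October, so daylight saving is not in effect and Fenor is at UTC+12:00.
02:45 UTC + 12h = 14:45 local.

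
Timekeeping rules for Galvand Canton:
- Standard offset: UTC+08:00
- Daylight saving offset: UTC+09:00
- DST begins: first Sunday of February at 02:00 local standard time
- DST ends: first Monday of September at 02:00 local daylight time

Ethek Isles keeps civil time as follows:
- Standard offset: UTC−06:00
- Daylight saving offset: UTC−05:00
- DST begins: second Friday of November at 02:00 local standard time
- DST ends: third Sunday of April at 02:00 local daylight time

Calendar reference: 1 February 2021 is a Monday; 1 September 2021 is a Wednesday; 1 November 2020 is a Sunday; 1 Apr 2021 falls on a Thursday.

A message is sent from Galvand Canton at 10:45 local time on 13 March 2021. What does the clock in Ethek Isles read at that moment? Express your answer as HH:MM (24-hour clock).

20:45

1 February 2021 is a Monday, so the first Sunday is February 7.
1 September 2021 is a Wednesday, so the first Monday is September 6.
13 March 2021 falls between 7 February and 6 September, so daylight saving is in effect and Galvand Canton is at UTC+09:00.
10:45 Galvand Canton − 9h = 01:45 UTC.
1 November 2020 is a Sunday, so the first Friday is November 6 and the second is November 13.
1 April 2021 is a Thursday, so the first Sunday is April 4 and the third is April 18.
At the standard offset (UTC−06:00), 01:45 UTC − 6h = 19:45 Ethek Isles standard time (rolling into the previous day, 12 March 2021).
The standard-time date in Ethek Isles, 12 March 2021, falls between 13 November 2020 and 18 April 2021, so daylight saving is in effect and Ethek Isles is at UTC−05:00.
01:45 UTC − 5h = 20:45 Ethek Isles (rolling into the previous day, 12 March 2021).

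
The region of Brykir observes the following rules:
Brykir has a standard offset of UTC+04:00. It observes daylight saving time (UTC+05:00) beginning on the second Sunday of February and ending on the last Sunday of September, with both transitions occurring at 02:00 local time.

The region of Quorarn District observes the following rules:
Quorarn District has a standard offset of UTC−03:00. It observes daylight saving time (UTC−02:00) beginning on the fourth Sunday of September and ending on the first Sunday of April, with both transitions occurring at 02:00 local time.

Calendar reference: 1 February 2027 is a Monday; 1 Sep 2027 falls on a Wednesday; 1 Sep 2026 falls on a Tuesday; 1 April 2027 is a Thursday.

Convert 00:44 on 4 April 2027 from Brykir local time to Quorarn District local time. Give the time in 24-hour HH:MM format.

1 February 2027 is a Monday, so the first Sunday is February 7 and the second is February 14.
1 September 2027 is a Wednesday, so Sundays fall on 5, 12, 19, 26; the last is September 26.
4 April 2027 falls between 14 February and 26 September, so daylight saving is in effect and Brykir is at UTC+05:00.
00:44 Brykir − 5h = 19:44 UTC (rolling into the previous day, 3 April 2027).
1 September 2026 is a Tuesday, so the first Sunday is September 6 and the fourth is September 27.
1 April 2027 is a Thursday, so the first Sunday is April 4.
At the standard offset (UTC−03:00), 19:44 UTC − 3h = 16:44 Quorarn District standard time.
The standard-time date in Quorarn District, 3 April 2027, falls between 27 September 2026 and 4 April 2027, so daylight saving is in effect and Quorarn District is at UTC−02:00.
19:44 UTC − 2h = 17:44 Quorarn District.

17:44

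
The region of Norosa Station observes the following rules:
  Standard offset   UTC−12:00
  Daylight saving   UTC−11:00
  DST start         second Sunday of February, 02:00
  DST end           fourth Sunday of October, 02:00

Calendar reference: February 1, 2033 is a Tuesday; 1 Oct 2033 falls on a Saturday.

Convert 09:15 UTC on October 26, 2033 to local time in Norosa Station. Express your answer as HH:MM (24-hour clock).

21:15

1 February 2033 is a Tuesday, so the first Sunday is February 6 and the second is February 13.
1 October 2033 is a Saturday, so the first Sunday is October 2 and the fourth is October 23.
At the standard offset (UTC−12:00), 09:15 UTC − 12h = 21:15 Norosa Station standard time (rolling into the previous day, 25 October 2033).
The standard-time date in Norosa Station, October 25, 2033, does not fall between 13 February and 23 October, so daylight saving is not in effect and Norosa Station is at UTC−12:00.
09:15 UTC − 12h = 21:15 local (rolling into the previous day, 25 October 2033).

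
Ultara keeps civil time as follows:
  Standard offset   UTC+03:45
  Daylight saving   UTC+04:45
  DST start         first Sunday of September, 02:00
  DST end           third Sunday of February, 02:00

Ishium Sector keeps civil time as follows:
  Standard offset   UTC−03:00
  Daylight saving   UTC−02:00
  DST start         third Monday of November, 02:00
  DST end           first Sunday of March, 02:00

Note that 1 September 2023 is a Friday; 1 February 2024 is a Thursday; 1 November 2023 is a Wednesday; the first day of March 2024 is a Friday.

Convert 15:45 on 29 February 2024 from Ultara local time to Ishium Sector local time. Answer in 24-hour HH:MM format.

10:00

1 September 2023 is a Friday, so the first Sunday is September 3.
1 February 2024 is a Thursday, so the first Sunday is February 4 and the third is February 18.
29 February 2024 is outside the daylight-saving period (3 September 2023 – 18 February 2024), so Ultara is on standard time, UTC+03:45.
15:45 Ultara − 3h45m = 12:00 UTC.
1 November 2023 is a Wednesday, so the first Monday is November 6 and the third is November 20.
1 March 2024 is a Friday, so the first Sunday is March 3.
At the standard offset (UTC−03:00), 12:00 UTC − 3h = 09:00 Ishium Sector standard time.
The standard-time date in Ishium Sector, 29 February 2024, falls between 20 November 2023 and 3 March 2024, so daylight saving is in effect and Ishium Sector is at UTC−02:00.
12:00 UTC − 2h = 10:00 Ishium Sector.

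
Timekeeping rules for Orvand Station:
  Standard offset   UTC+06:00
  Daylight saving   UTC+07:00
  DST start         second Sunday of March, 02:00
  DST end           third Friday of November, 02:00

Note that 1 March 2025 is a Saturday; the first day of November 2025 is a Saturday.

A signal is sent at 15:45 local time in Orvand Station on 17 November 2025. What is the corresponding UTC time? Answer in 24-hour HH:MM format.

08:45

1 March 2025 is a Saturday, so the first Sunday is March 2 and the second is March 9.
1 November 2025 is a Saturday, so the first Friday is November 7 and the third is November 21.
17 November 2025 lies within the daylight-saving period (9 March – 21 November), so Orvand Station is on daylight time, UTC+07:00.
15:45 local − 7h = 08:45 UTC.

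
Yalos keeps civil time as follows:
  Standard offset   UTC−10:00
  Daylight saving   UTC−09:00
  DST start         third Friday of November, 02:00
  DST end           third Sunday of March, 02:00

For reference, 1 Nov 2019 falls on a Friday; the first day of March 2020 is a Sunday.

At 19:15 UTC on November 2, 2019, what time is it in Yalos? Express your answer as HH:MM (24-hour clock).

09:15

1 November 2019 is a Friday, so the first Friday is November 1 and the third is November 15.
1 March 2020 is a Sunday, so the first Sunday is March 1 and the third is March 15.
At the standard offset (UTC−10:00), 19:15 UTC − 10h = 09:15 Yalos standard time.
The standard-time date in Yalos, November 2, 2019, does not fall between 15 November 2019 and 15 March 2020, so daylight saving is not in effect and Yalos is at UTC−10:00.
19:15 UTC − 10h = 09:15 local.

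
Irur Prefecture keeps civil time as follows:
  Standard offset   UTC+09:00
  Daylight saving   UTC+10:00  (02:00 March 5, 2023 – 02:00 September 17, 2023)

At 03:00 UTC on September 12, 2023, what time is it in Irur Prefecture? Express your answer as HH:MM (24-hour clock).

13:00

At the standard offset (UTC+09:00), 03:00 UTC + 9h = 12:00 Irur Prefecture standard time.
The standard-time date in Irur Prefecture, September 12, 2023, falls between 5 March and 17 September, so daylight saving is in effect and Irur Prefecture is at UTC+10:00.
03:00 UTC + 10h = 13:00 local.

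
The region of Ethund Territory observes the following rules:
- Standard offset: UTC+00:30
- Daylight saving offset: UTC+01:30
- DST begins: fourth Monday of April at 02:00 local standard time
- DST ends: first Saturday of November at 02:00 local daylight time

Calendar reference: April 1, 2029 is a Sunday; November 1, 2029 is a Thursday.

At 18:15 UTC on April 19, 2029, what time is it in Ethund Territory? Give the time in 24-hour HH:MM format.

18:45

1 April 2029 is a Sunday, so the first Monday is April 2 and the fourth is April 23.
1 November 2029 is a Thursday, so the first Saturday is November 3.
At the standard offset (UTC+00:30), 18:15 UTC + 0h30m = 18:45 Ethund Territory standard time.
Daylight saving runs 23 April – 3 November; the standard-time date in Ethund Territory, April 19, 2029, is outside that window, so Ethund Territory is on standard time at UTC+00:30.
18:15 UTC + 0h30m = 18:45 local.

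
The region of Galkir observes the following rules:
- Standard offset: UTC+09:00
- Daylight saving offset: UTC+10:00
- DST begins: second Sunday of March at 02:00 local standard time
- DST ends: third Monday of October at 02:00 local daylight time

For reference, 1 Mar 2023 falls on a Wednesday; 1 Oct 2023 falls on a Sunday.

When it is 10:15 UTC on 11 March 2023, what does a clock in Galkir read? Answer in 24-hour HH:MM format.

1 March 2023 is a Wednesday, so the first Sunday is March 5 and the second is March 12.
1 October 2023 is a Sunday, so the first Monday is October 2 and the third is October 16.
At the standard offset (UTC+09:00), 10:15 UTC + 9h = 19:15 Galkir standard time.
The standard-time date in Galkir, 11 March 2023, is outside the daylight-saving period (12 March – 16 October), so Galkir is on standard time, UTC+09:00.
10:15 UTC + 9h = 19:15 local.

19:15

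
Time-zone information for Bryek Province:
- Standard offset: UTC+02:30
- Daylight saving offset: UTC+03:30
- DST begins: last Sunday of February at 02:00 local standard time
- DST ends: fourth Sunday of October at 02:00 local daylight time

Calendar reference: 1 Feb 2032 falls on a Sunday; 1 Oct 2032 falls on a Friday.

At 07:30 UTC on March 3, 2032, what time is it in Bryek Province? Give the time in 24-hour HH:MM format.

1 February 2032 is a Sunday, so Sundays fall on 1, 8, 15, 22, 29; the last is February 29.
1 October 2032 is a Friday, so the first Sunday is October 3 and the fourth is October 24.
At the standard offset (UTC+02:30), 07:30 UTC + 2h30m = 10:00 Bryek Province standard time.
Daylight saving runs 29 February – 24 October; the standard-time date in Bryek Province, March 3, 2032, is inside that window, so Bryek Province is at UTC+03:30.
07:30 UTC + 3h30m = 11:00 local.

11:00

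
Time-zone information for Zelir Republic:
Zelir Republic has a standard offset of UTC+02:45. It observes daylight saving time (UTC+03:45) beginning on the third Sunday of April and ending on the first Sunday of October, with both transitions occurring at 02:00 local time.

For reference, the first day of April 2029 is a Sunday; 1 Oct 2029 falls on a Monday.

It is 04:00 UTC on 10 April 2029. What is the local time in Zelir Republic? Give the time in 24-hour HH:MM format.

1 April 2029 is a Sunday, so the first Sunday is April 1 and the third is April 15.
1 October 2029 is a Monday, so the first Sunday is October 7.
At the standard offset (UTC+02:45), 04:00 UTC + 2h45m = 06:45 Zelir Republic standard time.
Daylight saving runs 15 April – 7 October; the standard-time date in Zelir Republic, 10 April 2029, is outside that window, so Zelir Republic is on standard time at UTC+02:45.
04:00 UTC + 2h45m = 06:45 local.

06:45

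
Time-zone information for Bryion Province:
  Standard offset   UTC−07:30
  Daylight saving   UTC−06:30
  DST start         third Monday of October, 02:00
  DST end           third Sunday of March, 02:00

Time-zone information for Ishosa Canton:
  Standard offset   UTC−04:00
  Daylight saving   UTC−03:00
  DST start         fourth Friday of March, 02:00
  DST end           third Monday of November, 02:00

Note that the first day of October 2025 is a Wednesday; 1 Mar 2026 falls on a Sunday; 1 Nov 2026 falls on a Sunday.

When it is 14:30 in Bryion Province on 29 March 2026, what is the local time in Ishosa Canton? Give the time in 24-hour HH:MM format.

19:00

1 October 2025 is a Wednesday, so the first Monday is October 6 and the third is October 20.
1 March 2026 is a Sunday, so the first Sunday is March 1 and the third is March 15.
Daylight saving runs 20 October 2025 – 15 March 2026; 29 March 2026 is outside that window, so Bryion Province is on standard time at UTC−07:30.
14:30 Bryion Province + 7h30m = 22:00 UTC.
1 March 2026 is a Sunday, so the first Friday is March 6 and the fourth is March 27.
1 November 2026 is a Sunday, so the first Monday is November 2 and the third is November 16.
At the standard offset (UTC−04:00), 22:00 UTC − 4h = 18:00 Ishosa Canton standard time.
Daylight saving runs 27 March – 16 November; the standard-time date in Ishosa Canton, 29 March 2026, is inside that window, so Ishosa Canton is at UTC−03:00.
22:00 UTC − 3h = 19:00 Ishosa Canton.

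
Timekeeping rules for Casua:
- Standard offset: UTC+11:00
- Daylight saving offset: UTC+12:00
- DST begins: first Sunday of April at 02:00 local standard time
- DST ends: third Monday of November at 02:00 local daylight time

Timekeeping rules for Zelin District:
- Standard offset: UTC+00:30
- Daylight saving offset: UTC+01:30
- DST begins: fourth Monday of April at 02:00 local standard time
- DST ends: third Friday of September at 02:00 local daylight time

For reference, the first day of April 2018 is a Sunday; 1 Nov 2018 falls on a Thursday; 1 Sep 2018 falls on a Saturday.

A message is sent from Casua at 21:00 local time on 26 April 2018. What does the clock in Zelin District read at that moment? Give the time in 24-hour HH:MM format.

10:30

1 April 2018 is a Sunday, so the first Sunday is April 1.
1 November 2018 is a Thursday, so the first Monday is November 5 and the third is November 19.
26 April 2018 lies within the daylight-saving period (1 April – 19 November), so Casua is on daylight time, UTC+12:00.
21:00 Casua − 12h = 09:00 UTC.
1 April 2018 is a Sunday, so the first Monday is April 2 and the fourth is April 23.
1 September 2018 is a Saturday, so the first Friday is September 7 and the third is September 21.
At the standard offset (UTC+00:30), 09:00 UTC + 0h30m = 09:30 Zelin District standard time.
Daylight saving runs 23 April – 21 September; the standard-time date in Zelin District, 26 April 2018, is inside that window, so Zelin District is at UTC+01:30.
09:00 UTC + 1h30m = 10:30 Zelin District.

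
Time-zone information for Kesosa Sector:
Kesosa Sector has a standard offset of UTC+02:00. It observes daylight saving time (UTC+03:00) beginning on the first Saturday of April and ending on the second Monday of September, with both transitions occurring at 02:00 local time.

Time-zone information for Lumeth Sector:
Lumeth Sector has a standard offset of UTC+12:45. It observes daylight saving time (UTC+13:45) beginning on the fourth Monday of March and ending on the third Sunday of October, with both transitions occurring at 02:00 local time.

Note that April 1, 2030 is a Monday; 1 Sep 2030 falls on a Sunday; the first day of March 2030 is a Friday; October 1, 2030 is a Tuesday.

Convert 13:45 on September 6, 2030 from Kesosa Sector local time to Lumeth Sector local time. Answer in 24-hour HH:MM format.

1 April 2030 is a Monday, so the first Saturday is April 6.
1 September 2030 is a Sunday, so the first Monday is September 2 and the second is September 9.
September 6, 2030 lies within the daylight-saving period (6 April – 9 September), so Kesosa Sector is on daylight time, UTC+03:00.
13:45 Kesosa Sector − 3h = 10:45 UTC.
1 March 2030 is a Friday, so the first Monday is March 4 and the fourth is March 25.
1 October 2030 is a Tuesday, so the first Sunday is October 6 and the third is October 20.
At the standard offset (UTC+12:45), 10:45 UTC + 12h45m = 23:30 Lumeth Sector standard time.
Daylight saving runs 25 March – 20 October; the standard-time date in Lumeth Sector, September 6, 2030, is inside that window, so Lumeth Sector is at UTC+13:45.
10:45 UTC + 13h45m = 00:30 Lumeth Sector (rolling into the next day, 7 September 2030).

00:30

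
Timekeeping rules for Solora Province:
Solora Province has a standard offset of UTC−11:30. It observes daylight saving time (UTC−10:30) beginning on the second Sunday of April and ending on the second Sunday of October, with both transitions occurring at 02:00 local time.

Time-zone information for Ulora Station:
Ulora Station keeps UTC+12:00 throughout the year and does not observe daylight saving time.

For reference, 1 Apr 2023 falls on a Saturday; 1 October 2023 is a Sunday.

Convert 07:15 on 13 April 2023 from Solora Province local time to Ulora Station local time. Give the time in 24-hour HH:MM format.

1 April 2023 is a Saturday, so the first Sunday is April 2 and the second is April 9.
1 October 2023 is a Sunday, so the first Sunday is October 1 and the second is October 8.
Daylight saving runs 9 April – 8 October; 13 April 2023 is inside that window, so Solora Province is at UTC−10:30.
07:15 Solora Province + 10h30m = 17:45 UTC.
Ulora Station stays on UTC+12:00 all year.
17:45 UTC + 12h = 05:45 Ulora Station (rolling into the next day, 14 April 2023).

05:45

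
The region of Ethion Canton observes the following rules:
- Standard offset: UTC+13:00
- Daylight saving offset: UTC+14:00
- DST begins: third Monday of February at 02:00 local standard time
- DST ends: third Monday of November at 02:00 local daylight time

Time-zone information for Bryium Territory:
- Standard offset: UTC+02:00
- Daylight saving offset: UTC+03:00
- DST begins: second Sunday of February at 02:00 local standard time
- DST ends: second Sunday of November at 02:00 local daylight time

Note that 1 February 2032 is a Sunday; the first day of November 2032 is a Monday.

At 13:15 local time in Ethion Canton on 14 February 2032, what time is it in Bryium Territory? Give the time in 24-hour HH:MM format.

1 February 2032 is a Sunday, so the first Monday is February 2 and the third is February 16.
1 November 2032 is a Monday, so the first Monday is November 1 and the third is November 15.
14 February 2032 is outside the daylight-saving period (16 February – 15 November), so Ethion Canton is on standard time, UTC+13:00.
13:15 Ethion Canton − 13h = 00:15 UTC.
1 February 2032 is a Sunday, so the first Sunday is February 1 and the second is February 8.
1 November 2032 is a Monday, so the first Sunday is November 7 and the second is November 14.
At the standard offset (UTC+02:00), 00:15 UTC + 2h = 02:15 Bryium Territory standard time.
The standard-time date in Bryium Territory, 14 February 2032, falls between 8 February and 14 November, so daylight saving is in effect and Bryium Territory is at UTC+03:00.
00:15 UTC + 3h = 03:15 Bryium Territory.

03:15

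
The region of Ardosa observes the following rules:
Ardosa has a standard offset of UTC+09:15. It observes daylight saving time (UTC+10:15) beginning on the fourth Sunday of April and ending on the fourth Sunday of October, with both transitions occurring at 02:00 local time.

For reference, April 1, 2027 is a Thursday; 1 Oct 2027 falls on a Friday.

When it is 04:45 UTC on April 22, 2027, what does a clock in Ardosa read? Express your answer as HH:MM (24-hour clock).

1 April 2027 is a Thursday, so the first Sunday is April 4 and the fourth is April 25.
1 October 2027 is a Friday, so the first Sunday is October 3 and the fourth is October 24.
At the standard offset (UTC+09:15), 04:45 UTC + 9h15m = 14:00 Ardosa standard time.
The standard-time date in Ardosa, April 22, 2027, is outside the daylight-saving period (25 April – 24 October), so Ardosa is on standard time, UTC+09:15.
04:45 UTC + 9h15m = 14:00 local.

14:00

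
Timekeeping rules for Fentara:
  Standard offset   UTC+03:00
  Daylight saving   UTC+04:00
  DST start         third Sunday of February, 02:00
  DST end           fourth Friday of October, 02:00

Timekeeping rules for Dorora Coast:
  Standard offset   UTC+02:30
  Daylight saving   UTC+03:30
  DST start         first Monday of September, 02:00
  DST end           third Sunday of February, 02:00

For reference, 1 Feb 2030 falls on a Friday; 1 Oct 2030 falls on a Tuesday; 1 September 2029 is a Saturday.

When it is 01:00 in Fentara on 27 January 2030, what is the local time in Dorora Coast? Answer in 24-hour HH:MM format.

1 February 2030 is a Friday, so the first Sunday is February 3 and the third is February 17.
1 October 2030 is a Tuesday, so the first Friday is October 4 and the fourth is October 25.
Daylight saving runs 17 February – 25 October; 27 January 2030 is outside that window, so Fentara is on standard time at UTC+03:00.
01:00 Fentara − 3h = 22:00 UTC (rolling into the previous day, 26 January 2030).
1 September 2029 is a Saturday, so the first Monday is September 3.
1 February 2030 is a Friday, so the first Sunday is February 3 and the third is February 17.
At the standard offset (UTC+02:30), 22:00 UTC + 2h30m = 00:30 Dorora Coast standard time (rolling into the next day, 27 January 2030).
The standard-time date in Dorora Coast, 27 January 2030, lies within the daylight-saving period (3 September 2029 – 17 February 2030), so Dorora Coast is on daylight time, UTC+03:30.
22:00 UTC + 3h30m = 01:30 Dorora Coast (rolling into the next day, 27 January 2030).

01:30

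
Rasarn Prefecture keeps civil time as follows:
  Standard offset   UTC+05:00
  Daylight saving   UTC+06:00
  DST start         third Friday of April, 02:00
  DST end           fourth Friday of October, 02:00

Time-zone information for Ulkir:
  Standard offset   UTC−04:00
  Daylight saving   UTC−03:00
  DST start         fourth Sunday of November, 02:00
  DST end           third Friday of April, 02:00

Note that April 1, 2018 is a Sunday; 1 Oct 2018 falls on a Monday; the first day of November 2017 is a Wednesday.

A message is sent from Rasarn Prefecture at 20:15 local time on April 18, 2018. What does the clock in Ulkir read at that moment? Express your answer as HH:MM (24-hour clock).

1 April 2018 is a Sunday, so the first Friday is April 6 and the third is April 20.
1 October 2018 is a Monday, so the first Friday is October 5 and the fourth is October 26.
Daylight saving runs 20 April – 26 October; April 18, 2018 is outside that window, so Rasarn Prefecture is on standard time at UTC+05:00.
20:15 Rasarn Prefecture − 5h = 15:15 UTC.
1 November 2017 is a Wednesday, so the first Sunday is November 5 and the fourth is November 26.
1 April 2018 is a Sunday, so the first Friday is April 6 and the third is April 20.
At the standard offset (UTC−04:00), 15:15 UTC − 4h = 11:15 Ulkir standard time.
The standard-time date in Ulkir, April 18, 2018, lies within the daylight-saving period (26 November 2017 – 20 April 2018), so Ulkir is on daylight time, UTC−03:00.
15:15 UTC − 3h = 12:15 Ulkir.

12:15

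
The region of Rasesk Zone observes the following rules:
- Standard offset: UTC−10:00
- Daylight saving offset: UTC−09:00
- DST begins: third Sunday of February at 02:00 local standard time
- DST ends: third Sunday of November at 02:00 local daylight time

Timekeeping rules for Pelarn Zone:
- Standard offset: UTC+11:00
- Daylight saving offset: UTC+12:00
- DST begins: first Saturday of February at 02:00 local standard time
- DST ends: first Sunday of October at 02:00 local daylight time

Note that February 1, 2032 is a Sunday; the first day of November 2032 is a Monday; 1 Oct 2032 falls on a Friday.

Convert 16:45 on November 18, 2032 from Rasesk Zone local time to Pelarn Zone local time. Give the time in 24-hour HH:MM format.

12:45

1 February 2032 is a Sunday, so the first Sunday is February 1 and the third is February 15.
1 November 2032 is a Monday, so the first Sunday is November 7 and the third is November 21.
Daylight saving runs 15 February – 21 November; November 18, 2032 is inside that window, so Rasesk Zone is at UTC−09:00.
16:45 Rasesk Zone + 9h = 01:45 UTC (rolling into the next day, 19 November 2032).
1 February 2032 is a Sunday, so the first Saturday is February 7.
1 October 2032 is a Friday, so the first Sunday is October 3.
At the standard offset (UTC+11:00), 01:45 UTC + 11h = 12:45 Pelarn Zone standard time.
The standard-time date in Pelarn Zone, November 19, 2032, is outside the daylight-saving period (7 February – 3 October), so Pelarn Zone is on standard time, UTC+11:00.
01:45 UTC + 11h = 12:45 Pelarn Zone.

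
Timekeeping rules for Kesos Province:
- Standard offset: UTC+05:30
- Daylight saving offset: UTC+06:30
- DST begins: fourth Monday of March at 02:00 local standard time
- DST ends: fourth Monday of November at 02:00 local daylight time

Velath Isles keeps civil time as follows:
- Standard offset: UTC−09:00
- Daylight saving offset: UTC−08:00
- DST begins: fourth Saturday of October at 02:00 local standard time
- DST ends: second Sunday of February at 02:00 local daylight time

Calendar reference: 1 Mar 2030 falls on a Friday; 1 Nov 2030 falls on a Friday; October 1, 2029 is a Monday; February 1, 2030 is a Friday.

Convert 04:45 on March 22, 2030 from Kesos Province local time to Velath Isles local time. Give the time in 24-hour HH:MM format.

14:15

1 March 2030 is a Friday, so the first Monday is March 4 and the fourth is March 25.
1 November 2030 is a Friday, so the first Monday is November 4 and the fourth is November 25.
March 22, 2030 does not fall between 25 March and 25 November, so daylight saving is not in effect and Kesos Province is at UTC+05:30.
04:45 Kesos Province − 5h30m = 23:15 UTC (rolling into the previous day, 21 March 2030).
1 October 2029 is a Monday, so the first Saturday is October 6 and the fourth is October 27.
1 February 2030 is a Friday, so the first Sunday is February 3 and the second is February 10.
At the standard offset (UTC−09:00), 23:15 UTC − 9h = 14:15 Velath Isles standard time.
Daylight saving runs 27 October 2029 – 10 February 2030; the standard-time date in Velath Isles, March 21, 2030, is outside that window, so Velath Isles is on standard time at UTC−09:00.
23:15 UTC − 9h = 14:15 Velath Isles.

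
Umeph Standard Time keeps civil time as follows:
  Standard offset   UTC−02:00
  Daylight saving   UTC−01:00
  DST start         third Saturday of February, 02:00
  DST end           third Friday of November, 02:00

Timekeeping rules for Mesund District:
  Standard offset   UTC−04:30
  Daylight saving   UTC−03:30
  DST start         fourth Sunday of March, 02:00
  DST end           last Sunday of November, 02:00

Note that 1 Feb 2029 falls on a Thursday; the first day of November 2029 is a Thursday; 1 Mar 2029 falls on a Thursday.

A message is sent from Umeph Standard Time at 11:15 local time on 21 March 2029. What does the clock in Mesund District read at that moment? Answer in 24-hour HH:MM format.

1 February 2029 is a Thursday, so the first Saturday is February 3 and the third is February 17.
1 November 2029 is a Thursday, so the first Friday is November 2 and the third is November 16.
21 March 2029 lies within the daylight-saving period (17 February – 16 November), so Umeph Standard Time is on daylight time, UTC−01:00.
11:15 Umeph Standard Time + 1h = 12:15 UTC.
1 March 2029 is a Thursday, so the first Sunday is March 4 and the fourth is March 25.
1 November 2029 is a Thursday, so Sundays fall on 4, 11, 18, 25; the last is November 25.
At the standard offset (UTC−04:30), 12:15 UTC − 4h30m = 07:45 Mesund District standard time.
The standard-time date in Mesund District, 21 March 2029, does not fall between 25 March and 25 November, so daylight saving is not in effect and Mesund District is at UTC−04:30.
12:15 UTC − 4h30m = 07:45 Mesund District.

07:45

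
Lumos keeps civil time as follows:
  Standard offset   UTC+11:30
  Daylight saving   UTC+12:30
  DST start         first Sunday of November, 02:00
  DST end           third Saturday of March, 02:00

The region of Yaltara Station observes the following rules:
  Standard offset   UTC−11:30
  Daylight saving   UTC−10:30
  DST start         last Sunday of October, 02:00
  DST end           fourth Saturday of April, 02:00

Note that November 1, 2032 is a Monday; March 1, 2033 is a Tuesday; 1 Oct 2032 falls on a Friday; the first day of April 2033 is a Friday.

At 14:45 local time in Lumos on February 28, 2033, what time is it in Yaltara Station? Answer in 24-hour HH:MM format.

1 November 2032 is a Monday, so the first Sunday is November 7.
1 March 2033 is a Tuesday, so the first Saturday is March 5 and the third is March 19.
February 28, 2033 falls between 7 November 2032 and 19 March 2033, so daylight saving is in effect and Lumos is at UTC+12:30.
14:45 Lumos − 12h30m = 02:15 UTC.
1 October 2032 is a Friday, so Sundays fall on 3, 10, 17, 24, 31; the last is October 31.
1 April 2033 is a Friday, so the first Saturday is April 2 and the fourth is April 23.
At the standard offset (UTC−11:30), 02:15 UTC − 11h30m = 14:45 Yaltara Station standard time (rolling into the previous day, 27 February 2033).
The standard-time date in Yaltara Station, February 27, 2033, falls between 31 October 2032 and 23 April 2033, so daylight saving is in effect and Yaltara Station is at UTC−10:30.
02:15 UTC − 10h30m = 15:45 Yaltara Station (rolling into the previous day, 27 February 2033).

15:45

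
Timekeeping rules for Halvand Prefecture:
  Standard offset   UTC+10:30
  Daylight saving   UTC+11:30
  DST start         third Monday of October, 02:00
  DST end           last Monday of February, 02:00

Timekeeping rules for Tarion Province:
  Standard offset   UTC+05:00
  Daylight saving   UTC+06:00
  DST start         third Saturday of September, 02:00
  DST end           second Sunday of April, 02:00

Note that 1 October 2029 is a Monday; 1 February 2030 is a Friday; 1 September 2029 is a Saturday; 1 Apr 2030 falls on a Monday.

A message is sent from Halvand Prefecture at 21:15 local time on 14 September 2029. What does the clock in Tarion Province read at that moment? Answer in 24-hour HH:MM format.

1 October 2029 is a Monday, so the first Monday is October 1 and the third is October 15.
1 February 2030 is a Friday, so Mondays fall on 4, 11, 18, 25; the last is February 25.
14 September 2029 is outside the daylight-saving period (15 October 2029 – 25 February 2030), so Halvand Prefecture is on standard time, UTC+10:30.
21:15 Halvand Prefecture − 10h30m = 10:45 UTC.
1 September 2029 is a Saturday, so the first Saturday is September 1 and the third is September 15.
1 April 2030 is a Monday, so the first Sunday is April 7 and the second is April 14.
At the standard offset (UTC+05:00), 10:45 UTC + 5h = 15:45 Tarion Province standard time.
Daylight saving runs 15 September 2029 – 14 April 2030; the standard-time date in Tarion Province, 14 September 2029, is outside that window, so Tarion Province is on standard time at UTC+05:00.
10:45 UTC + 5h = 15:45 Tarion Province.

15:45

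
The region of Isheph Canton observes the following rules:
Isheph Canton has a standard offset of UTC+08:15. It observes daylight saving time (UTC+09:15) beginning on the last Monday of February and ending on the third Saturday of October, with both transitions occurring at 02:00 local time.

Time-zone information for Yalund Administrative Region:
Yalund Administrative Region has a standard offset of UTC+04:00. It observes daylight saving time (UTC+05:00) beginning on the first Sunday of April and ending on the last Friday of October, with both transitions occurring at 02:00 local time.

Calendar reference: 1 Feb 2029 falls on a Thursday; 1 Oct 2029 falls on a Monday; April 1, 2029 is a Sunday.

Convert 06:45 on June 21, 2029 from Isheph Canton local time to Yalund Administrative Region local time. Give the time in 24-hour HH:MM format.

1 February 2029 is a Thursday, so Mondays fall on 5, 12, 19, 26; the last is February 26.
1 October 2029 is a Monday, so the first Saturday is October 6 and the third is October 20.
June 21, 2029 falls between 26 February and 20 October, so daylight saving is in effect and Isheph Canton is at UTC+09:15.
06:45 Isheph Canton − 9h15m = 21:30 UTC (rolling into the previous day, 20 June 2029).
1 April 2029 is a Sunday, so the first Sunday is April 1.
1 October 2029 is a Monday, so Fridays fall on 5, 12, 19, 26; the last is October 26.
At the standard offset (UTC+04:00), 21:30 UTC + 4h = 01:30 Yalund Administrative Region standard time (rolling into the next day, 21 June 2029).
The standard-time date in Yalund Administrative Region, June 21, 2029, lies within the daylight-saving period (1 April – 26 October), so Yalund Administrative Region is on daylight time, UTC+05:00.
21:30 UTC + 5h = 02:30 Yalund Administrative Region (rolling into the next day, 21 June 2029).

02:30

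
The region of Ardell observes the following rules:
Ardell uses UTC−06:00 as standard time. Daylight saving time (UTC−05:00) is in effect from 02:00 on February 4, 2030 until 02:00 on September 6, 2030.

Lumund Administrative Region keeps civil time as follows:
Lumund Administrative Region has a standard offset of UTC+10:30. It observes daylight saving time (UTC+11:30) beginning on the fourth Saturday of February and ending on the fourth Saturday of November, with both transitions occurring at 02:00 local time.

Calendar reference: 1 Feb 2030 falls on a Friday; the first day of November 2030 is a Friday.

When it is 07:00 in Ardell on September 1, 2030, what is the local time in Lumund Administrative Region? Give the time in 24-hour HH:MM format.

Daylight saving runs 4 February – 6 September; September 1, 2030 is inside that window, so Ardell is at UTC−05:00.
07:00 Ardell + 5h = 12:00 UTC.
1 February 2030 is a Friday, so the first Saturday is February 2 and the fourth is February 23.
1 November 2030 is a Friday, so the first Saturday is November 2 and the fourth is November 23.
At the standard offset (UTC+10:30), 12:00 UTC + 10h30m = 22:30 Lumund Administrative Region standard time.
Daylight saving runs 23 February – 23 November; the standard-time date in Lumund Administrative Region, September 1, 2030, is inside that window, so Lumund Administrative Region is at UTC+11:30.
12:00 UTC + 11h30m = 23:30 Lumund Administrative Region.

23:30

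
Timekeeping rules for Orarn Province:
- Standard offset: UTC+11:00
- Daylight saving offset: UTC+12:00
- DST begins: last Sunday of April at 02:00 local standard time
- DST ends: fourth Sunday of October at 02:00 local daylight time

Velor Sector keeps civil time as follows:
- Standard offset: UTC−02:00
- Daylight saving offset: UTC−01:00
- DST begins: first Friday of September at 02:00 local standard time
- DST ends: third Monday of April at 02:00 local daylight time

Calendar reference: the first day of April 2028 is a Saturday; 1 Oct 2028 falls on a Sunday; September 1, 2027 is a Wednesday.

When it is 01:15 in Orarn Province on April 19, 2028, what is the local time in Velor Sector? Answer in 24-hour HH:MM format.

1 April 2028 is a Saturday, so Sundays fall on 2, 9, 16, 23, 30; the last is April 30.
1 October 2028 is a Sunday, so the first Sunday is October 1 and the fourth is October 22.
Daylight saving runs 30 April – 22 October; April 19, 2028 is outside that window, so Orarn Province is on standard time at UTC+11:00.
01:15 Orarn Province − 11h = 14:15 UTC (rolling into the previous day, 18 April 2028).
1 September 2027 is a Wednesday, so the first Friday is September 3.
1 April 2028 is a Saturday, so the first Monday is April 3 and the third is April 17.
At the standard offset (UTC−02:00), 14:15 UTC − 2h = 12:15 Velor Sector standard time.
The standard-time date in Velor Sector, April 18, 2028, is outside the daylight-saving period (3 September 2027 – 17 April 2028), so Velor Sector is on standard time, UTC−02:00.
14:15 UTC − 2h = 12:15 Velor Sector.

12:15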